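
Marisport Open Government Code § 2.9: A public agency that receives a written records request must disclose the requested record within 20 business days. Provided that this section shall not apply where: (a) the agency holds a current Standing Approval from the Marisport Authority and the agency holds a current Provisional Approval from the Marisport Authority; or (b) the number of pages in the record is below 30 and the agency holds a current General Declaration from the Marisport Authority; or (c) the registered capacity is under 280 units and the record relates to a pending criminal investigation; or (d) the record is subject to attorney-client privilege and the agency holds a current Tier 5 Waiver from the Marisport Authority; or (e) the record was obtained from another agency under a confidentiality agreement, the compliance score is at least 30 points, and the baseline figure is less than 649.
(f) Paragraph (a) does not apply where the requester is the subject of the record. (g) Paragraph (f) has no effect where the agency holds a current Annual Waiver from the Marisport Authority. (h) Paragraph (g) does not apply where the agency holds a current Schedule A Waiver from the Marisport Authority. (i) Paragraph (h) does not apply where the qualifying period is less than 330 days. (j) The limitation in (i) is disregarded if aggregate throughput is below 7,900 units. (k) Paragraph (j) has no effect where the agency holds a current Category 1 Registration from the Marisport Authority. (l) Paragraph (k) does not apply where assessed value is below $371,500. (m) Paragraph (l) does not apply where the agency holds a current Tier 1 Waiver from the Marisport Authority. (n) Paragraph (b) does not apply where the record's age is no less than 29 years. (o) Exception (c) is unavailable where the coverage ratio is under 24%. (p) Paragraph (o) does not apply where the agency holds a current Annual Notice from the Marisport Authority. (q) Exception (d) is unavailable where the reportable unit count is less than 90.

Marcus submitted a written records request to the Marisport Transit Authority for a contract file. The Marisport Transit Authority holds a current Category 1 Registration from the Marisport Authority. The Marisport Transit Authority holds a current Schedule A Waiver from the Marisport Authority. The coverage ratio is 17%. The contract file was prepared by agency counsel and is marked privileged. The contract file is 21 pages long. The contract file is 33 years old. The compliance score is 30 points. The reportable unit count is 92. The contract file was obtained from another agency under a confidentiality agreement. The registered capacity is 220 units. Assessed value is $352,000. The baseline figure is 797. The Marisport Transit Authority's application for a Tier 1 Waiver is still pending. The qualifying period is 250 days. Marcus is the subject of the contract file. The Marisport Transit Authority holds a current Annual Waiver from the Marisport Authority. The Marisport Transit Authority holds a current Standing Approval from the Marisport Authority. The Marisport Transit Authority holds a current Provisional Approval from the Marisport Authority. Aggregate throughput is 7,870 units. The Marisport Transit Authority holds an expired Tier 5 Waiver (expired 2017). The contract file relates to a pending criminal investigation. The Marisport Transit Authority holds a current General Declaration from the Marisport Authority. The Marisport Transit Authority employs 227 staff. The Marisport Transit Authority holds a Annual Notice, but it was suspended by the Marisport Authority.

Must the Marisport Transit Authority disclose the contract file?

Yes — the Marisport Transit Authority must disclose the contract file.

Exception (a): a current Standing Approval is held; a current Provisional Approval is held — every condition holds. However, paragraphs (f)–(m) must be considered: (f) operates against (a): Marcus is the subject of the contract file. (g) would limit (f) — a current Annual Waiver is held — but (h) sets (g) aside: (h) operates against (g): a current Schedule A Waiver is held. (i) applies (the qualifying period is 250 days, less than the 330 days limit), but is overridden by (j): (j) operates against (i): aggregate throughput is 7,870 units, below the 7,900 units limit. (k) would limit (j) — a current Category 1 Registration is held — but (l) sets (k) aside: (l) operates against (k): assessed value is $352,000, below the $371,500 limit. (m), which would lift (l), is not triggered — the Tier 1 Waiver is not current. (a) is therefore removed.
Exception (b)'s conditions are all satisfied: the number of pages in the record is 21, below the 30 limit; a current General Declaration is held. But applying paragraph (n): (n) operates against (b): the record's age is 33 years, meeting the 29 years threshold. Exception (b) does not apply.
All of (c)'s requirements are met (the registered capacity is 220 units, under the 280 units limit; the contract file relates to a pending investigation). Turning to paragraphs (o)–(p): (o) operates against (c): the coverage ratio is 17%, under the 24% limit. (p) is not triggered (no current Annual Notice is held), so (o) stands. (c) is therefore removed.
Exception (d) fails — the Tier 5 Waiver is not current.
Exception (e) does not apply: the baseline figure is 797, not less than 649.
No exception displaces § 2.9.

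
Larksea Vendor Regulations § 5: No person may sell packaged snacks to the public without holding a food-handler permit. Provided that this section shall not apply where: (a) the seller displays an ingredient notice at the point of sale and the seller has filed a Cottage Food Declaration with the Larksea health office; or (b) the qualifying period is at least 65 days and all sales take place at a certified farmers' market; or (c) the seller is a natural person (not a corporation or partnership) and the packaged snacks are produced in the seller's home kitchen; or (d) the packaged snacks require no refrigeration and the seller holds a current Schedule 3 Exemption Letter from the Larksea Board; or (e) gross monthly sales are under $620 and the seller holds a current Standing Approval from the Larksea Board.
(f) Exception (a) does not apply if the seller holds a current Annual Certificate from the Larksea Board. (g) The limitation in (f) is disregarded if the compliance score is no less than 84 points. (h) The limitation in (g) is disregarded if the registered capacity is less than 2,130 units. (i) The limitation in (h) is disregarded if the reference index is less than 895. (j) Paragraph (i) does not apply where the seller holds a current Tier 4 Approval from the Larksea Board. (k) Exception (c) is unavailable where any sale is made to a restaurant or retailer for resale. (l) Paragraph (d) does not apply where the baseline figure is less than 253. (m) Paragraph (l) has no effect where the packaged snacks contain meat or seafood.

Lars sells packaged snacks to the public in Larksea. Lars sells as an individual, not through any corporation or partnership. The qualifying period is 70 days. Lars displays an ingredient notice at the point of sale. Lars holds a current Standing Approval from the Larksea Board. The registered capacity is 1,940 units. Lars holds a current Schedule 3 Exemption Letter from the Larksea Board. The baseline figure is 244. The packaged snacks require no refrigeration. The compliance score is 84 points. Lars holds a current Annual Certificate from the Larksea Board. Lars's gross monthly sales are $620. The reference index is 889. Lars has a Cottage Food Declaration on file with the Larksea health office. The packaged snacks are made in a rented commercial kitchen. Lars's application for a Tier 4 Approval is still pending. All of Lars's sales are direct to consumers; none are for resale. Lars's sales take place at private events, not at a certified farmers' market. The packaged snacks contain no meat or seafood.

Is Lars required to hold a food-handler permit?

No — exception (a) applies; Lars is not required to hold a food-handler permit.

Exception (a)'s conditions are all satisfied: an ingredient notice is displayed; a Cottage Food Declaration is on file. As to paragraphs (f)–(j): (f) would limit (a) — a current Annual Certificate is held — but (g) sets (f) aside: (g) applies — the compliance score is 84 points, meeting the 84 points threshold. (h) applies (the registered capacity is 1,940 units, less than the 2,130 units limit), but is set aside by (i): (i) applies — the reference index is 889, less than the 895 limit. (j) is inapplicable (there is no Tier 4 Approval in force), so (i) stands. Exception (a) stands.
Exception (b) requires that all sales take place at a certified farmers' market; but sales are at private events, not a certified farmers' market, so (b) is unavailable.
Exception (c) requires that the packaged snacks are produced in the seller's home kitchen; but the packaged snacks are made in a commercial kitchen, not a home kitchen, so (c) is unavailable.
Exception (d): the packaged snacks are shelf-stable; a current Schedule 3 Exemption Letter is held — every condition holds. But: (l) operates against (d): the baseline figure is 244, less than the 253 limit. (m), which would lift (l), is not engaged — the packaged snacks contain no meat or seafood. So (d) is unavailable.
Exception (e) fails — gross monthly sales are $620, not under $620.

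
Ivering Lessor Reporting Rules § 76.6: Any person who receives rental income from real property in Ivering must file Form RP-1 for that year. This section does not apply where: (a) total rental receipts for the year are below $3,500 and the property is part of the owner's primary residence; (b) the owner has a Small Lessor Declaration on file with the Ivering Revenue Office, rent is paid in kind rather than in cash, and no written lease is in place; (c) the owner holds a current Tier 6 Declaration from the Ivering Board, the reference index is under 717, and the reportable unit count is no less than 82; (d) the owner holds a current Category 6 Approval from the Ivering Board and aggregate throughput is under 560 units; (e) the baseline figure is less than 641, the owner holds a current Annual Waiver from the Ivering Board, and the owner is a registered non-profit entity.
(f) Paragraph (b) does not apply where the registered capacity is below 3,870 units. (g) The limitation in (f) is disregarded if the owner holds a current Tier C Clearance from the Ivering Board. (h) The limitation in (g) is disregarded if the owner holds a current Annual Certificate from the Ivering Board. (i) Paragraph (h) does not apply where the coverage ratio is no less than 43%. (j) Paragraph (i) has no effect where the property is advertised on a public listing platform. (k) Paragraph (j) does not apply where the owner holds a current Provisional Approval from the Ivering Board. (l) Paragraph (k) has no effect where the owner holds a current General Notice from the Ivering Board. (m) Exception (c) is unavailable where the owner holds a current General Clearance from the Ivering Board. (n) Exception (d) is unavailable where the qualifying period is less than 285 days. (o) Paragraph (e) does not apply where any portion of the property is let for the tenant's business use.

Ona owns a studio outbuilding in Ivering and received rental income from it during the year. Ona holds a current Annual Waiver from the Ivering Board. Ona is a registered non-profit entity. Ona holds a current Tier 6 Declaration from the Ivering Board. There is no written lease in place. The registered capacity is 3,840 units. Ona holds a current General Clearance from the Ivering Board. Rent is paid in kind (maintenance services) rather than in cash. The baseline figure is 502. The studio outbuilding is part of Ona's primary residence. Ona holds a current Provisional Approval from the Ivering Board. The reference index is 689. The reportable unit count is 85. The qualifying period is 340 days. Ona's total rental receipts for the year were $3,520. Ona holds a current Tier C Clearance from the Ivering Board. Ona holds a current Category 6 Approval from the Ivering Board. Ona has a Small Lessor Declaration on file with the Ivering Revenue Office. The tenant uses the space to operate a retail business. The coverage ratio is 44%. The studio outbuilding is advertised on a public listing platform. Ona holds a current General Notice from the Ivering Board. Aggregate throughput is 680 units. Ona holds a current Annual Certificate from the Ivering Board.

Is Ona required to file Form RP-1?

Yes — Ona must file Form RP-1.

Exception (a) requires that total rental receipts for the year are below $3,500; but total rental receipts for the year are $3,520, not below $3,500, so (a) is unavailable.
Exception (b)'s conditions are all satisfied: a Small Lessor Declaration is on file; rent is paid in kind; there is no written lease. But: (f) operates — the registered capacity is 3,840 units, below the 3,870 units limit. (g) would limit (f) — a current Tier C Clearance is held — but (h) sets (g) aside: (h) operates against (g): a current Annual Certificate is held. (i) would limit (h) — the coverage ratio is 44%, meeting the 43% threshold — but (j) sets (i) aside: (j) applies — the property is publicly advertised. (k) would limit (j) — a current Provisional Approval is held — but (l) sets (k) aside: (l) operates against (k): a current General Notice is held. (b) is therefore removed.
All of (c)'s requirements are met (a current Tier 6 Declaration is held; the reference index is 689, under the 717 limit; the reportable unit count is 85, meeting the 82 threshold). But: (m) operates against (c): a current General Clearance is held. (c) is therefore removed.
Exception (d) fails — aggregate throughput is 680 units, not under 560 units.
Exception (e) is satisfied on its face — the baseline figure is 502, less than the 641 limit; a current Annual Waiver is held; Ona is a registered non-profit. However, paragraph (o) must be considered: (o) operates against (e): the space is let for business use. So (e) is unavailable.
No exception displaces § 76.6.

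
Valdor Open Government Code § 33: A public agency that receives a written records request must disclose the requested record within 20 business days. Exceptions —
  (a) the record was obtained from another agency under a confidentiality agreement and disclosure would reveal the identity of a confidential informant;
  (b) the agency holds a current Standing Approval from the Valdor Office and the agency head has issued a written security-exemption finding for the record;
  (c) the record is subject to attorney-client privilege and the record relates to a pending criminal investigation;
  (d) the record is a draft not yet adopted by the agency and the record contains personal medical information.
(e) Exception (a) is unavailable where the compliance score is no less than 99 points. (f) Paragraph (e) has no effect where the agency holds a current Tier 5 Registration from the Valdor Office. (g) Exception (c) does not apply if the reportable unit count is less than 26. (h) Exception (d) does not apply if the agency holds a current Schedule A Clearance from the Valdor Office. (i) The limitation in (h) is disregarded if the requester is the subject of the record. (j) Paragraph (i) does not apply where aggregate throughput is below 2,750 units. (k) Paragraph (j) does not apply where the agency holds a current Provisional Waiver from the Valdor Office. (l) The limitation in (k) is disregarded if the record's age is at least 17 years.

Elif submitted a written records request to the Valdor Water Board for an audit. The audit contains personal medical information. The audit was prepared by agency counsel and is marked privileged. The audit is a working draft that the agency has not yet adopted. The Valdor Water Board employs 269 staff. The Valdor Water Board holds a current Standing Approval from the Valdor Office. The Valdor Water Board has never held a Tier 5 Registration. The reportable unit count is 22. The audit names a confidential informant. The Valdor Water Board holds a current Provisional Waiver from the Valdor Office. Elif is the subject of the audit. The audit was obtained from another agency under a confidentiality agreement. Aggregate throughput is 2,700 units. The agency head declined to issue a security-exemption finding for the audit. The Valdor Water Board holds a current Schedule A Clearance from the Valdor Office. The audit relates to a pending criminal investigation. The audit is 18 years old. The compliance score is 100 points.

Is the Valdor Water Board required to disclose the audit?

Exception (a)'s conditions are all satisfied: the audit was obtained under a confidentiality agreement; the audit names a confidential informant. But: (e) operates — the compliance score is 100 points, meeting the 99 points threshold. (f) is not triggered (no current Tier 5 Registration is held), so (e) stands. So (a) is unavailable.
Exception (b) requires that the agency head has issued a written security-exemption finding for the record; but the agency head declined to issue a security-exemption finding, so (b) is unavailable.
Exception (c)'s conditions are all satisfied: the audit is privileged; the audit relates to a pending investigation. Turning to paragraph (g): (g) operates against (c): the reportable unit count is 22, less than the 26 limit. Exception (c) does not apply.
Exception (d) is satisfied on its face — the audit is an unadopted draft; the audit contains personal medical information. However, paragraphs (h)–(l) must be considered: (h) operates — a current Schedule A Clearance is held. (i) would limit (h) — Elif is the subject of the audit — but (j) sets (i) aside: (j) operates against (i): aggregate throughput is 2,700 units, below the 2,750 units limit. (k) would limit (j) — a current Provisional Waiver is held — but (l) sets (k) aside: (l) operates — the record's age is 18 years, meeting the 17 years threshold. So (d) is unavailable.
No exception applies. The general rule governs.

Yes — the Valdor Water Board must disclose the audit.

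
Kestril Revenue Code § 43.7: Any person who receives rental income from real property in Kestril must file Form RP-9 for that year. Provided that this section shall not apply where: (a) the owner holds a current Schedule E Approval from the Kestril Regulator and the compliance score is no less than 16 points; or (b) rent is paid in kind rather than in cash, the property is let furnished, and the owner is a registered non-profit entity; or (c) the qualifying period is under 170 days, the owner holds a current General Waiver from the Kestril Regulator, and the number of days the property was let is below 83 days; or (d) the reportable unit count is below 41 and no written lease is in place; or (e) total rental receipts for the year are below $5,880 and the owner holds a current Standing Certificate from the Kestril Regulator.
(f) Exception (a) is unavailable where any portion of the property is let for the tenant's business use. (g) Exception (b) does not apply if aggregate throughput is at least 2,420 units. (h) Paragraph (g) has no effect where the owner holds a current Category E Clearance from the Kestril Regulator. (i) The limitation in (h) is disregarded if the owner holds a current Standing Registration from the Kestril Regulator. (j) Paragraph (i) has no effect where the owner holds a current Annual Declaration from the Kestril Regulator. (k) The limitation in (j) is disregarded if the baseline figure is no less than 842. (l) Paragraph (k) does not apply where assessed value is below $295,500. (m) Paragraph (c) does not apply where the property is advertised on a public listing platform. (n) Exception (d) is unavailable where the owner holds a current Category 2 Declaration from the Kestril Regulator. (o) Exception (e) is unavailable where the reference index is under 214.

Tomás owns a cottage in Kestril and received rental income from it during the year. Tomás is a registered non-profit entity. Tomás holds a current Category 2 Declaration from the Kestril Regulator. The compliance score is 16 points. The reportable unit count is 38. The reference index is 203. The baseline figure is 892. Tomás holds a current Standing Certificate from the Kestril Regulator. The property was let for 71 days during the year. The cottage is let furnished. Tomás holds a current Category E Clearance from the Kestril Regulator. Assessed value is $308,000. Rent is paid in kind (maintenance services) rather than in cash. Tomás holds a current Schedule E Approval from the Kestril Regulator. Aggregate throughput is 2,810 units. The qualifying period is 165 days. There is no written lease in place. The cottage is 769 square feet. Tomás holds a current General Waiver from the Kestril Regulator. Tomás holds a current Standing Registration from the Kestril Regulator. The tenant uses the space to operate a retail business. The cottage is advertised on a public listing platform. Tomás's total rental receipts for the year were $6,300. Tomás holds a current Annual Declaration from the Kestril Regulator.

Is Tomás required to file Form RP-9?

Exception (a): a current Schedule E Approval is held; the compliance score is 16 points, meeting the 16 points threshold — every condition holds. But: (f) operates against (a): the space is let for business use. (a) is therefore removed.
Exception (b): rent is paid in kind; the property is let furnished; Tomás is a registered non-profit — every condition holds. Turning to paragraphs (g)–(l): (g) is triggered — aggregate throughput is 2,810 units, meeting the 2,420 units threshold. (h) operates (a current Category E Clearance is held), but is itself disapplied by (i): (i) operates against (h): a current Standing Registration is held. (j) applies (a current Annual Declaration is held), but is overridden by (k): (k) applies — the baseline figure is 892, meeting the 842 threshold. (l), which would lift (k), is inapplicable — assessed value is $308,000, not below $295,500. Exception (b) does not apply.
Exception (c) is satisfied on its face — the qualifying period is 165 days, under the 170 days limit; a current General Waiver is held; the number of days the property was let is 71 days, below the 83 days limit. However, paragraph (m) must be considered: (m) operates — the property is publicly advertised. Exception (c) does not apply.
Exception (d) is satisfied on its face — the reportable unit count is 38, below the 41 limit; there is no written lease. But: (n) is engaged — a current Category 2 Declaration is held. (d) is therefore removed.
Exception (e) requires that total rental receipts for the year are below $5,880; but total rental receipts for the year are $6,300, not below $5,880, so (e) is unavailable.
Every exception is unavailable, so the rule governs.

Yes — Tomás must file Form RP-9.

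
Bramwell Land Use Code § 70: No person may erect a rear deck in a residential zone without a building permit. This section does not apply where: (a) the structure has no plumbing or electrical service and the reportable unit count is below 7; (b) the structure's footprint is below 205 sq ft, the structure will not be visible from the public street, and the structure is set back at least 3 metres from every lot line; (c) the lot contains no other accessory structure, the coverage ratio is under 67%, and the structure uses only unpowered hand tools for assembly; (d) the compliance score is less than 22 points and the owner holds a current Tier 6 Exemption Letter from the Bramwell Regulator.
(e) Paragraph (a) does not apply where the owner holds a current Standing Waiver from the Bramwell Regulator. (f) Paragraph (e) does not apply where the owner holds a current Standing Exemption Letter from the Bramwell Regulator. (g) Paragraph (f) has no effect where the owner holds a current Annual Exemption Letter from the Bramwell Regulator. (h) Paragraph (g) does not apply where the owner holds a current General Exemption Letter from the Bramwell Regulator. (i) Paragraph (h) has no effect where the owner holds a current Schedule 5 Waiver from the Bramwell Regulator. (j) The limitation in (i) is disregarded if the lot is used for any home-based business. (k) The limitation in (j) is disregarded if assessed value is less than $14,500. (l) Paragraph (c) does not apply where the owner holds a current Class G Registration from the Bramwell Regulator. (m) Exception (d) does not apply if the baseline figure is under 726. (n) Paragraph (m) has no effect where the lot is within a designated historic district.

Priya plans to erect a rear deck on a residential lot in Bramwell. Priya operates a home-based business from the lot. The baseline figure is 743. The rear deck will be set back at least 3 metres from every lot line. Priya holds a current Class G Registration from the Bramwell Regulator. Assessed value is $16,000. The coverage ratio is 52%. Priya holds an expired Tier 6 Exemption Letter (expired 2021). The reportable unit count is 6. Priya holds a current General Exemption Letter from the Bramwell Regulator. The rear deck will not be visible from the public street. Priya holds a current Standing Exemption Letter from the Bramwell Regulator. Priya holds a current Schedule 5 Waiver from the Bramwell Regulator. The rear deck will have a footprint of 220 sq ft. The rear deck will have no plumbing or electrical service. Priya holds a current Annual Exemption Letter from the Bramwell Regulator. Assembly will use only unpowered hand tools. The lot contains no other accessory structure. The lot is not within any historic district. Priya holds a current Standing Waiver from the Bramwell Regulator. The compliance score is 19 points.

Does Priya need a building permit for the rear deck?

Exception (a)'s conditions are all satisfied: there is no plumbing or electrical service; the reportable unit count is 6, below the 7 limit. Considering the limiting provisions: (e) applies (a current Standing Waiver is held), but yields to (f): (f) applies — a current Standing Exemption Letter is held. (g) would limit (f) — a current Annual Exemption Letter is held — but (h) sets (g) aside: (h) operates against (g): a current General Exemption Letter is held. (i) would limit (h) — a current Schedule 5 Waiver is held — but (j) sets (i) aside: (j) applies — a home-based business operates on the lot. (k) does not operate here (assessed value is $16,000, not less than $14,500), so (j) stands. Exception (a) stands.
Exception (b) does not apply: the structure's footprint is 220 sq ft, not below 205 sq ft.
Exception (c)'s conditions are all satisfied: the lot has no other accessory structure; the coverage ratio is 52%, under the 67% limit; assembly uses only hand tools. But applying paragraph (l): (l) operates against (c): a current Class G Registration is held. So (c) is unavailable.
Exception (d) does not apply: there is no Tier 6 Exemption Letter in force.

No — exception (a) applies; Priya does not need a building permit.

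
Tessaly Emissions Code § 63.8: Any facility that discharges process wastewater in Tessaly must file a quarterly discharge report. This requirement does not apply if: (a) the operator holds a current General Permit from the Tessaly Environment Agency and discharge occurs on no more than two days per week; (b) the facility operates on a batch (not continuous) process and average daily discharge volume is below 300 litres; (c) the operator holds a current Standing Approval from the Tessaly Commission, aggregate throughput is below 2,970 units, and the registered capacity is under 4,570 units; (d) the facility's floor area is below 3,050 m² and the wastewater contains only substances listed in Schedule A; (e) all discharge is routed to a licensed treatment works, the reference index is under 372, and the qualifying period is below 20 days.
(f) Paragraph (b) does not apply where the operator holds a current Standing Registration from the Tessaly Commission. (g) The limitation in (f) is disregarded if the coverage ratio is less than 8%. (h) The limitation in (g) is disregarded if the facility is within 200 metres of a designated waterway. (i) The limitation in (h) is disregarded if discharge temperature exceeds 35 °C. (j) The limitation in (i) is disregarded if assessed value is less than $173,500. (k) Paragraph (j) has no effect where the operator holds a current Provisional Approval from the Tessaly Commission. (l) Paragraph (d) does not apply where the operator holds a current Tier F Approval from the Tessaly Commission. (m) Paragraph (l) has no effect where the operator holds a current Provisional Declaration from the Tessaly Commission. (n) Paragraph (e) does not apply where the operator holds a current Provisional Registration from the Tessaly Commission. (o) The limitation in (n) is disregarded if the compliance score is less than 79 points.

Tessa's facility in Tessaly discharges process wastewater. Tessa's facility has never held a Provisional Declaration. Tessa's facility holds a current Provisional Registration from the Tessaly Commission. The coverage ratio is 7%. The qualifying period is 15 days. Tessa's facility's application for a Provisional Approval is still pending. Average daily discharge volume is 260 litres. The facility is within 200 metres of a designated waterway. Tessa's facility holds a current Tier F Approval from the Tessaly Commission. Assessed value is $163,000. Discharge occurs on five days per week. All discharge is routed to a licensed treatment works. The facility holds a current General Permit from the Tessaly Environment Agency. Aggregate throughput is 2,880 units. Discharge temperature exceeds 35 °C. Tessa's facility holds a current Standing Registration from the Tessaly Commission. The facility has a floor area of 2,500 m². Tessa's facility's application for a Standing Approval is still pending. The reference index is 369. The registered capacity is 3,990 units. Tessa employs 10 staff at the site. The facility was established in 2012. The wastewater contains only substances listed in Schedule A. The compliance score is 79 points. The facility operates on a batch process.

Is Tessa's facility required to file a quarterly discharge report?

Exception (a) does not apply: discharge occurs on five days per week.
Exception (b)'s conditions are all satisfied: the facility operates on a batch process; average daily discharge volume is 260 litres, below the 300 litres limit. But applying paragraphs (f)–(k): (f) operates against (b): a current Standing Registration is held. (g) would limit (f) — the coverage ratio is 7%, less than the 8% limit — but (h) sets (g) aside: (h) operates against (g): the facility is within 200 m of a designated waterway. (i) is engaged (discharge temperature exceeds 35 °C), but yields to (j): (j) operates against (i): assessed value is $163,000, less than the $173,500 limit. (k) is inapplicable (there is no Provisional Approval in force), so (j) stands. Exception (b) does not apply.
Exception (c) fails — no current Standing Approval is held.
Exception (d): the facility's floor area is 2,500 m², below the 3,050 m² limit; the wastewater is Schedule-A-only — every condition holds. But applying paragraphs (l)–(m): (l) operates against (d): a current Tier F Approval is held. (m), which would lift (l), is inapplicable — no current Provisional Declaration is held. Exception (d) does not apply.
Exception (e): discharge is routed to a licensed treatment works; the reference index is 369, under the 372 limit; the qualifying period is 15 days, below the 20 days limit — every condition holds. But applying paragraphs (n)–(o): (n) operates against (e): a current Provisional Registration is held. (o) is not engaged (the compliance score is 79 points, not less than 79 points), so (n) stands. So (e) is unavailable.
No exception applies. The general rule governs.

Yes — Tessa's facility must file a quarterly discharge report.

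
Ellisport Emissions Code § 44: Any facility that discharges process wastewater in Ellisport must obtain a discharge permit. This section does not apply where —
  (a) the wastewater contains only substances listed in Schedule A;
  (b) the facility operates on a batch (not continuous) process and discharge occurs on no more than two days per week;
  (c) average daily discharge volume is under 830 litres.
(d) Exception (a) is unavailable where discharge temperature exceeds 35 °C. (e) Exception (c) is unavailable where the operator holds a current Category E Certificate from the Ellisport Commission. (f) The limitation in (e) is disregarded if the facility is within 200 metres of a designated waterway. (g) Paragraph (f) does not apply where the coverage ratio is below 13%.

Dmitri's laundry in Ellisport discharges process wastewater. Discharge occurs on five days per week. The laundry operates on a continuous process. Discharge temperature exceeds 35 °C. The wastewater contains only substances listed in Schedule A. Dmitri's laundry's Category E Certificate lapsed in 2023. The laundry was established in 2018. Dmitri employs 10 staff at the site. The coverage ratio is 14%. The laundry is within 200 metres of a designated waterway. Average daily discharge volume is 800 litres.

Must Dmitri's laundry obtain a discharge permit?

Exception (a) is satisfied on its face — the wastewater is Schedule-A-only. But applying paragraph (d): (d) operates against (a): discharge temperature exceeds 35 °C. So (a) is unavailable.
Exception (b) requires that the facility operates on a batch (not continuous) process; but the facility operates on a continuous process, so (b) is unavailable.
Exception (c) is satisfied on its face — average daily discharge volume is 800 litres, under the 830 litres limit. As to paragraphs (e)–(g): (e) is not triggered — the Category E Certificate is not current. So (c) applies.

No — exception (c) applies; Dmitri's laundry is not required to obtain a discharge permit.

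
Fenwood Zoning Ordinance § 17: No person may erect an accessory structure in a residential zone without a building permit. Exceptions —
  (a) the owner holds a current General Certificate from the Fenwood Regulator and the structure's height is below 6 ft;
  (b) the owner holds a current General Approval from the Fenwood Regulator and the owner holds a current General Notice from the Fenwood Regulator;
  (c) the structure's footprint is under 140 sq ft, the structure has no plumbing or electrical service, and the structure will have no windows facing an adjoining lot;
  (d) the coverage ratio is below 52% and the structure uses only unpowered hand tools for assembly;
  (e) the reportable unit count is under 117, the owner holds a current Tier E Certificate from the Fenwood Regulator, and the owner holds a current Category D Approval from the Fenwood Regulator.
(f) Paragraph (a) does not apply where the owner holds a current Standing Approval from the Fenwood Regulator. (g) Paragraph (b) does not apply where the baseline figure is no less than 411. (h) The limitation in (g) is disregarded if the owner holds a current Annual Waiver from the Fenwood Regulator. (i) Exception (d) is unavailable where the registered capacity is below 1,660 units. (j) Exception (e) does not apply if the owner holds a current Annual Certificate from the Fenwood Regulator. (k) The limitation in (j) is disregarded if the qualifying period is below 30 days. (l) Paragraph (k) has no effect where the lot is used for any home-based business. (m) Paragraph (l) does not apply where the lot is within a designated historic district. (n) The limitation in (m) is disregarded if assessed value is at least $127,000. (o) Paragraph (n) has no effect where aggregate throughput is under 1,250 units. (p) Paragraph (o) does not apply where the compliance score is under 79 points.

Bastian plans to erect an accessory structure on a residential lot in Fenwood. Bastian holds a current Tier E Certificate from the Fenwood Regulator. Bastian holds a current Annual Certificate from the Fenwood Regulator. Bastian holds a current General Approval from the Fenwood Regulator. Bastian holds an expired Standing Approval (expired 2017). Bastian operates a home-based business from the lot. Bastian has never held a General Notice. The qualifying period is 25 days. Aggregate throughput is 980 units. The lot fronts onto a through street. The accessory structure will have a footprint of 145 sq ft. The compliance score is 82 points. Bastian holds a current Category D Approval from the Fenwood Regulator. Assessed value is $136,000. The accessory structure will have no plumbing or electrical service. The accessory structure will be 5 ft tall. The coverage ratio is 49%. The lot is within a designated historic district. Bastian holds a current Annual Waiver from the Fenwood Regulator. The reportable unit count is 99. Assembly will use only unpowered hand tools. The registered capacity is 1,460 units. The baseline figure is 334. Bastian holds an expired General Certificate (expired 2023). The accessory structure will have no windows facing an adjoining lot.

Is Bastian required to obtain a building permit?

Exception (a) does not apply: there is no General Certificate in force.
Exception (b) requires that the owner holds a current General Notice from the Fenwood Regulator; but there is no General Notice in force, so (b) is unavailable.
Exception (c) fails — the structure's footprint is 145 sq ft, not under 140 sq ft.
Exception (d): the coverage ratio is 49%, below the 52% limit; assembly uses only hand tools — every condition holds. Turning to paragraph (i): (i) operates against (d): the registered capacity is 1,460 units, below the 1,660 units limit. Exception (d) does not apply.
All of (e)'s requirements are met (the reportable unit count is 99, under the 117 limit; a current Tier E Certificate is held; a current Category D Approval is held). As to paragraphs (j)–(p): (j) would limit (e) — a current Annual Certificate is held — but (k) sets (j) aside: (k) is engaged — the qualifying period is 25 days, below the 30 days limit. (l) would limit (k) — a home-based business operates on the lot — but (m) sets (l) aside: (m) operates against (l): the lot is in a historic district. (n) would limit (m) — assessed value is $136,000, meeting the $127,000 threshold — but (o) sets (n) aside: (o) operates against (n): aggregate throughput is 980 units, under the 1,250 units limit. (p), which would lift (o), is inapplicable — the compliance score is 82 points, not under 79 points. Exception (e) stands.

No — exception (e) applies; Bastian does not need a building permit.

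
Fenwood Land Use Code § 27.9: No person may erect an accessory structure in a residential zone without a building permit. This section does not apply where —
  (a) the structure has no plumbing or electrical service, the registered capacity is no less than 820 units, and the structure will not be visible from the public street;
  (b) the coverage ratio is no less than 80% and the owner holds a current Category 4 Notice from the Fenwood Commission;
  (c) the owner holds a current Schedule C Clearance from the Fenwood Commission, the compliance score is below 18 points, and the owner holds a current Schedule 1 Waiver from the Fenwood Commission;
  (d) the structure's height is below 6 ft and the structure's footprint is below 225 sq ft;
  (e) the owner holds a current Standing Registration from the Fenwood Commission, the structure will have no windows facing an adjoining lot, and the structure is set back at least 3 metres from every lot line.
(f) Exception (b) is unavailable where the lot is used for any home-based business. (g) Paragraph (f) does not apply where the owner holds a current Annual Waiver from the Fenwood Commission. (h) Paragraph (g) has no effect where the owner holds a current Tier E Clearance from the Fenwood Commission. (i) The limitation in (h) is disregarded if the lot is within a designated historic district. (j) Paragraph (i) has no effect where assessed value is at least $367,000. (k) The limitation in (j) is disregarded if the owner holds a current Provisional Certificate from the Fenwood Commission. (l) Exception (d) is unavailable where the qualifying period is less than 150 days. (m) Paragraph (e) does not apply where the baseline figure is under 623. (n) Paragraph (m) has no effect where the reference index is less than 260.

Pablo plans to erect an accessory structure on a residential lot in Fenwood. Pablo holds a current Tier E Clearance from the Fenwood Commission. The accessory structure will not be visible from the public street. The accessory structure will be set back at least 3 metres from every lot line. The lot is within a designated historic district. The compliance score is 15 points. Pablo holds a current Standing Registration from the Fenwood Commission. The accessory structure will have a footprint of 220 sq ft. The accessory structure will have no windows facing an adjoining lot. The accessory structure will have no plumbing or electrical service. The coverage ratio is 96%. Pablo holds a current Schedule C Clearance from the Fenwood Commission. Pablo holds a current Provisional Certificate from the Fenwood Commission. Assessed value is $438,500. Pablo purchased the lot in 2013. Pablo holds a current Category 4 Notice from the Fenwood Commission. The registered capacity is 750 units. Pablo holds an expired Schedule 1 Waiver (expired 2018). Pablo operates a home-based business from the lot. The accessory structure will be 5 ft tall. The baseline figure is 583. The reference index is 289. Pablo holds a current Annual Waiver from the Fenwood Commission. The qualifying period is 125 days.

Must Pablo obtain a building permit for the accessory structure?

No — exception (b) applies; Pablo does not need a building permit.

Exception (a) does not apply: the registered capacity is 750 units, short of 820 units.
Exception (b) is satisfied on its face — the coverage ratio is 96%, meeting the 80% threshold; a current Category 4 Notice is held. As to paragraphs (f)–(k): (f) operates (a home-based business operates on the lot), but is itself disapplied by (g): (g) is triggered — a current Annual Waiver is held. (h) would limit (g) — a current Tier E Clearance is held — but (i) sets (h) aside: (i) operates against (h): the lot is in a historic district. (j) is triggered (assessed value is $438,500, meeting the $367,000 threshold), but is itself disapplied by (k): (k) operates against (j): a current Provisional Certificate is held. So (b) applies.
Exception (c) does not apply: the Schedule 1 Waiver is not current.
Exception (d)'s conditions are all satisfied: the structure's height is 5 ft, below the 6 ft limit; the structure's footprint is 220 sq ft, below the 225 sq ft limit. Turning to paragraph (l): (l) is engaged — the qualifying period is 125 days, less than the 150 days limit. (d) is therefore removed.
Exception (e) is satisfied on its face — a current Standing Registration is held; no windows face an adjoining lot; the setback is at least 3 m on every side. Turning to paragraphs (m)–(n): (m) applies — the baseline figure is 583, under the 623 limit. (n), which would lift (m), is not engaged — the reference index is 289, not less than 260. (e) is therefore removed.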